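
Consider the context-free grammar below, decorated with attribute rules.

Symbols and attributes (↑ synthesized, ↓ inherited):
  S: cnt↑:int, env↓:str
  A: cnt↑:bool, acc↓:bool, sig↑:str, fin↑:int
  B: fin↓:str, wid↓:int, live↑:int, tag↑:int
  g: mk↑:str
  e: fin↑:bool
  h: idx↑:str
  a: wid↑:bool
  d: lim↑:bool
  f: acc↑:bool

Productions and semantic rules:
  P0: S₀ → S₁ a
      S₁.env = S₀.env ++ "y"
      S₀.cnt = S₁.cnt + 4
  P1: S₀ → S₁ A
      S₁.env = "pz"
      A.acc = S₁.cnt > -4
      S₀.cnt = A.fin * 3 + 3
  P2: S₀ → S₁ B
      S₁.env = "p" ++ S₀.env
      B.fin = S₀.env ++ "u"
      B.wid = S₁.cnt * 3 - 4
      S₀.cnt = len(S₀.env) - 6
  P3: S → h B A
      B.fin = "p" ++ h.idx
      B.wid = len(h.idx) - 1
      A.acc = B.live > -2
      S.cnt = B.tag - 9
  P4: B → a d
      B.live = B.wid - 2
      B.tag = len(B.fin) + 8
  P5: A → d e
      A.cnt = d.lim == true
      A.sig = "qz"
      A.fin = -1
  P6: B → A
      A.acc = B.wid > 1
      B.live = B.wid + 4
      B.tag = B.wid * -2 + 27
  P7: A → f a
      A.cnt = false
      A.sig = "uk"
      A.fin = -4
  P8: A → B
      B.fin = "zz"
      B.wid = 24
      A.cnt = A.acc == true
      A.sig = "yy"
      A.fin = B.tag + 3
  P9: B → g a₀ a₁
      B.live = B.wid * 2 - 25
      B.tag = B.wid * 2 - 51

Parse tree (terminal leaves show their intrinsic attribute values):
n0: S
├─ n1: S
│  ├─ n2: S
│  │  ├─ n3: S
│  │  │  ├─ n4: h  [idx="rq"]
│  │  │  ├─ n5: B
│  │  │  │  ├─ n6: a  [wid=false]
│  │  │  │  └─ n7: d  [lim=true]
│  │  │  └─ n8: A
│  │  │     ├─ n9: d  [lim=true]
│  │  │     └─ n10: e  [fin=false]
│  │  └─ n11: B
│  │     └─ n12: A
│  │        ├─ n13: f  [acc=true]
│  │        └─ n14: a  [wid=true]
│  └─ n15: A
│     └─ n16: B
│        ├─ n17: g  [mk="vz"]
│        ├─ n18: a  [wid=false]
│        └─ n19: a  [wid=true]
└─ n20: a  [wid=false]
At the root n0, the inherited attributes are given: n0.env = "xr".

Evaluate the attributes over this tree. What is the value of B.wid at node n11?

1. n0.env = "xr"  [given at root]
2. n1.env = "xry"  [S₀.env ++ "y"]
3. n2.env = "pz"  ["pz"]
4. n3.env = "ppz"  ["p" ++ S₀.env]
5. n4.idx = "rq"  [terminal]
6. n5.fin = "prq"  ["p" ++ h.idx]
7. n5.wid = 1  [len(h.idx) - 1]
8. n6.wid = false  [terminal]
9. n7.lim = true  [terminal]
10. n5.live = -1  [B.wid - 2]
11. n5.tag = 11  [len(B.fin) + 8]
12. n8.acc = true  [B.live > -2]
13. n9.lim = true  [terminal]
14. n10.fin = false  [terminal]
15. n8.cnt = true  [d.lim == true]
16. n8.sig = "qz"  ["qz"]
17. n8.fin = -1  [-1]
18. n3.cnt = 2  [B.tag - 9]
19. n11.fin = "pzu"  [S₀.env ++ "u"]
20. n11.wid = 2  [S₁.cnt * 3 - 4]
21. n12.acc = true  [B.wid > 1]
22. n13.acc = true  [terminal]
23. n14.wid = true  [terminal]
24. n12.cnt = false  [false]
25. n12.sig = "uk"  ["uk"]
26. n12.fin = -4  [-4]
27. n11.live = 6  [B.wid + 4]
28. n11.tag = 23  [B.wid * -2 + 27]
29. n2.cnt = -4  [len(S₀.env) - 6]
30. n15.acc = false  [S₁.cnt > -4]
31. n16.fin = "zz"  ["zz"]
32. n16.wid = 24  [24]
33. n17.mk = "vz"  [terminal]
34. n18.wid = false  [terminal]
35. n19.wid = true  [terminal]
36. n16.live = 23  [B.wid * 2 - 25]
37. n16.tag = -3  [B.wid * 2 - 51]
38. n15.cnt = false  [A.acc == true]
39. n15.sig = "yy"  ["yy"]
40. n15.fin = 0  [B.tag + 3]
41. n1.cnt = 3  [A.fin * 3 + 3]
42. n20.wid = false  [terminal]
43. n0.cnt = 7  [S₁.cnt + 4]

2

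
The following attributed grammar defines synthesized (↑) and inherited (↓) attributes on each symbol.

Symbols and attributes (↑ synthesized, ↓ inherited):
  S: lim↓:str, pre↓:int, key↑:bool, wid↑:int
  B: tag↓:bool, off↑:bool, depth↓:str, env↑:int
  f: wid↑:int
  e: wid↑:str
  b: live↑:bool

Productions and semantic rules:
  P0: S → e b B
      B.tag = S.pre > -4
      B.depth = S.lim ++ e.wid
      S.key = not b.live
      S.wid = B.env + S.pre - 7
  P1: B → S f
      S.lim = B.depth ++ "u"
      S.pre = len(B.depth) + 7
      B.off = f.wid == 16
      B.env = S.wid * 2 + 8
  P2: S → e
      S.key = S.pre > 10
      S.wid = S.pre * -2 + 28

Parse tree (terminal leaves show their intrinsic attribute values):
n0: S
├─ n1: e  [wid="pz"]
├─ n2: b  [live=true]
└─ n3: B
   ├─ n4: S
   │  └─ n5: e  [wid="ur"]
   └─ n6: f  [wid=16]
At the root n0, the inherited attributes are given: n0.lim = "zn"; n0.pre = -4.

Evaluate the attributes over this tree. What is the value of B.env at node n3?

20

1. n0.lim = "zn"  [given at root]
2. n0.pre = -4  [given at root]
3. n1.wid = "pz"  [terminal]
4. n2.live = true  [terminal]
5. n3.tag = false  [S.pre > -4]
6. n3.depth = "znpz"  [S.lim ++ e.wid]
7. n4.lim = "znpzu"  [B.depth ++ "u"]
8. n4.pre = 11  [len(B.depth) + 7]
9. n5.wid = "ur"  [terminal]
10. n4.key = true  [S.pre > 10]
11. n4.wid = 6  [S.pre * -2 + 28]
12. n6.wid = 16  [terminal]
13. n3.off = true  [f.wid == 16]
14. n3.env = 20  [S.wid * 2 + 8]
15. n0.key = false  [not b.live]
16. n0.wid = 9  [B.env + S.pre - 7]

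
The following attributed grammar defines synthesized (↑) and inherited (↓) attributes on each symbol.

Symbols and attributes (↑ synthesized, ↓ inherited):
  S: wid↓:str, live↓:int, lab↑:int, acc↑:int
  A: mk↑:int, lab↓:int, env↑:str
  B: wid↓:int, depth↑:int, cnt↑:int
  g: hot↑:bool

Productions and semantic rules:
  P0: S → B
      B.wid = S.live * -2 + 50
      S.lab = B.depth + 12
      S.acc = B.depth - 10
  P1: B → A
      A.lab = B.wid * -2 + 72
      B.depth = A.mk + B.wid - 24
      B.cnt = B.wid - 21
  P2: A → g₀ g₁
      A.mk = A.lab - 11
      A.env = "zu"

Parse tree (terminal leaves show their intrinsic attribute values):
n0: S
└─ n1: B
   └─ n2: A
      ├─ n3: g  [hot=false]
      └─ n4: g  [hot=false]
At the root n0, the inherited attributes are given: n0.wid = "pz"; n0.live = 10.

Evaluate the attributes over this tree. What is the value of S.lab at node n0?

19

1. n0.wid = "pz"  [given at root]
2. n0.live = 10  [given at root]
3. n1.wid = 30  [S.live * -2 + 50]
4. n2.lab = 12  [B.wid * -2 + 72]
5. n3.hot = false  [terminal]
6. n4.hot = false  [terminal]
7. n2.mk = 1  [A.lab - 11]
8. n2.env = "zu"  ["zu"]
9. n1.depth = 7  [A.mk + B.wid - 24]
10. n1.cnt = 9  [B.wid - 21]
11. n0.lab = 19  [B.depth + 12]
12. n0.acc = -3  [B.depth - 10]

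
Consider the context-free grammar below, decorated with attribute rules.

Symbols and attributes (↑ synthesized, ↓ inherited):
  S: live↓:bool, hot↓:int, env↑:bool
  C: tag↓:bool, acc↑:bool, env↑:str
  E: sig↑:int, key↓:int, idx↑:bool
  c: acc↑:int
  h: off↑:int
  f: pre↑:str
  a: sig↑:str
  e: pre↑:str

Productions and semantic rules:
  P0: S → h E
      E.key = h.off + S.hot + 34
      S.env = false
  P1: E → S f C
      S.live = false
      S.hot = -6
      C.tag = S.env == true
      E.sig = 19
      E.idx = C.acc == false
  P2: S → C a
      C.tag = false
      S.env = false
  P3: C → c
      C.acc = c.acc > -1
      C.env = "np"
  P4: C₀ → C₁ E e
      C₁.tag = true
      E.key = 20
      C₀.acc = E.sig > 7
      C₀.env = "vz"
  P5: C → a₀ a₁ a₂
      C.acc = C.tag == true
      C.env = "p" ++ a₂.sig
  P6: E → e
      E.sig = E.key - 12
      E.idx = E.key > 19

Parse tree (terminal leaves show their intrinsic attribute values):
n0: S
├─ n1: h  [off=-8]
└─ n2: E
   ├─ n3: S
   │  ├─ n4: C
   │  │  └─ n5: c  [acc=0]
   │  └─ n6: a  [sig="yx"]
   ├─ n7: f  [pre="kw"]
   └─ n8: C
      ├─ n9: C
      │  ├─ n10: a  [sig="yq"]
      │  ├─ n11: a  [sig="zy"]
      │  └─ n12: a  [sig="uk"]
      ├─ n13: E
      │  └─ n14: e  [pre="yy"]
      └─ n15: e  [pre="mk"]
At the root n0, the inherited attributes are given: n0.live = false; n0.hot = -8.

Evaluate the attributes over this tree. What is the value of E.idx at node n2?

false

1. n0.live = false  [given at root]
2. n0.hot = -8  [given at root]
3. n1.off = -8  [terminal]
4. n2.key = 18  [h.off + S.hot + 34]
5. n3.live = false  [false]
6. n3.hot = -6  [-6]
7. n4.tag = false  [false]
8. n5.acc = 0  [terminal]
9. n4.acc = true  [c.acc > -1]
10. n4.env = "np"  ["np"]
11. n6.sig = "yx"  [terminal]
12. n3.env = false  [false]
13. n7.pre = "kw"  [terminal]
14. n8.tag = false  [S.env == true]
15. n9.tag = true  [true]
16. n10.sig = "yq"  [terminal]
17. n11.sig = "zy"  [terminal]
18. n12.sig = "uk"  [terminal]
19. n9.acc = true  [C.tag == true]
20. n9.env = "puk"  ["p" ++ a₂.sig]
21. n13.key = 20  [20]
22. n14.pre = "yy"  [terminal]
23. n13.sig = 8  [E.key - 12]
24. n13.idx = true  [E.key > 19]
25. n15.pre = "mk"  [terminal]
26. n8.acc = true  [E.sig > 7]
27. n8.env = "vz"  ["vz"]
28. n2.sig = 19  [19]
29. n2.idx = false  [C.acc == false]
30. n0.env = false  [false]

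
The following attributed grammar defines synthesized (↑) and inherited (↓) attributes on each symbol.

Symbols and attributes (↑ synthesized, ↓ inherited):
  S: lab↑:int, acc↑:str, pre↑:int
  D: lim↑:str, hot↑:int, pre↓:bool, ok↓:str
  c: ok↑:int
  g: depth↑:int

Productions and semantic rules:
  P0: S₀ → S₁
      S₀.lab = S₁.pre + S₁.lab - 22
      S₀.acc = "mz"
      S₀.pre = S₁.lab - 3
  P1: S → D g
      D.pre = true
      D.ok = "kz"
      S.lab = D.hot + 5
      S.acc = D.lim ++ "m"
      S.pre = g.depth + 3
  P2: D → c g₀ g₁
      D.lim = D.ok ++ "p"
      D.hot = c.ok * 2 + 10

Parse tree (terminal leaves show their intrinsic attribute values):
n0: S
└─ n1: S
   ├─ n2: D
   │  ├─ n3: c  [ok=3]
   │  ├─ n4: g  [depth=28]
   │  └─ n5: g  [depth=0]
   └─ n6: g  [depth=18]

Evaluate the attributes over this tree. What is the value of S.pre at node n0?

1. n2.pre = true  [true]
2. n2.ok = "kz"  ["kz"]
3. n3.ok = 3  [terminal]
4. n4.depth = 28  [terminal]
5. n5.depth = 0  [terminal]
6. n2.lim = "kzp"  [D.ok ++ "p"]
7. n2.hot = 16  [c.ok * 2 + 10]
8. n6.depth = 18  [terminal]
9. n1.lab = 21  [D.hot + 5]
10. n1.acc = "kzpm"  [D.lim ++ "m"]
11. n1.pre = 21  [g.depth + 3]
12. n0.lab = 20  [S₁.pre + S₁.lab - 22]
13. n0.acc = "mz"  ["mz"]
14. n0.pre = 18  [S₁.lab - 3]

18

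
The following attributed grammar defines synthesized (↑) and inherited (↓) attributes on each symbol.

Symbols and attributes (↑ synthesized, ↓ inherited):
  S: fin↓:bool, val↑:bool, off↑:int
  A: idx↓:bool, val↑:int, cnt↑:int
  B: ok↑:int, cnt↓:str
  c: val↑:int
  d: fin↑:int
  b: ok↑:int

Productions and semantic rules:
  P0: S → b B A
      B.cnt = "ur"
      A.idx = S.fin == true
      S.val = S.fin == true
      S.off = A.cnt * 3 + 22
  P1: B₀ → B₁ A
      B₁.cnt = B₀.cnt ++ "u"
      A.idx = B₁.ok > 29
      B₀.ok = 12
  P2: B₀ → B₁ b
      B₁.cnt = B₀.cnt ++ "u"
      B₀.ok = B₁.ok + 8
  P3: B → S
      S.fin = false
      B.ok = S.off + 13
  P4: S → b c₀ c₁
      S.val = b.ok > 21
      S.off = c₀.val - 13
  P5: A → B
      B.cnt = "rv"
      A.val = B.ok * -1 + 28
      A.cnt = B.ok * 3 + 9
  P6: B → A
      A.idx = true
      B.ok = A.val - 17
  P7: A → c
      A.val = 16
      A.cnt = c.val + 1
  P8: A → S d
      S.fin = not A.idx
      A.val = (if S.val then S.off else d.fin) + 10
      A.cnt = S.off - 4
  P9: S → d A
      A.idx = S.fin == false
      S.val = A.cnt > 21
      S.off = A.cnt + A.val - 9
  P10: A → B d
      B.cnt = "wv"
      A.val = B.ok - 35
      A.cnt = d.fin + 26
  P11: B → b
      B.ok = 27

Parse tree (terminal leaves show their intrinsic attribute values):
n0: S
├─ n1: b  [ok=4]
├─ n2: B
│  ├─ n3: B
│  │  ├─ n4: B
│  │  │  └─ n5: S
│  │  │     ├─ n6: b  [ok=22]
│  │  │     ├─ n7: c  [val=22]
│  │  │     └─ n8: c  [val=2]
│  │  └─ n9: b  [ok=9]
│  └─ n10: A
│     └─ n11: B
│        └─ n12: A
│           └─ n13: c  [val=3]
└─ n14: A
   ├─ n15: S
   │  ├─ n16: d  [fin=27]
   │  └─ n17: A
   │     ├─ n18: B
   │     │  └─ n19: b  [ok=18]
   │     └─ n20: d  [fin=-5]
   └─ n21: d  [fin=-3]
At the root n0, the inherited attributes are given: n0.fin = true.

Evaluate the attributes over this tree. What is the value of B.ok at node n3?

1. n0.fin = true  [given at root]
2. n1.ok = 4  [terminal]
3. n2.cnt = "ur"  ["ur"]
4. n3.cnt = "uru"  [B₀.cnt ++ "u"]
5. n4.cnt = "uruu"  [B₀.cnt ++ "u"]
6. n5.fin = false  [false]
7. n6.ok = 22  [terminal]
8. n7.val = 22  [terminal]
9. n8.val = 2  [terminal]
10. n5.val = true  [b.ok > 21]
11. n5.off = 9  [c₀.val - 13]
12. n4.ok = 22  [S.off + 13]
13. n9.ok = 9  [terminal]
14. n3.ok = 30  [B₁.ok + 8]
15. n10.idx = true  [B₁.ok > 29]
16. n11.cnt = "rv"  ["rv"]
17. n12.idx = true  [true]
18. n13.val = 3  [terminal]
19. n12.val = 16  [16]
20. n12.cnt = 4  [c.val + 1]
21. n11.ok = -1  [A.val - 17]
22. n10.val = 29  [B.ok * -1 + 28]
23. n10.cnt = 6  [B.ok * 3 + 9]
24. n2.ok = 12  [12]
25. n14.idx = true  [S.fin == true]
26. n15.fin = false  [not A.idx]
27. n16.fin = 27  [terminal]
28. n17.idx = true  [S.fin == false]
29. n18.cnt = "wv"  ["wv"]
30. n19.ok = 18  [terminal]
31. n18.ok = 27  [27]
32. n20.fin = -5  [terminal]
33. n17.val = -8  [B.ok - 35]
34. n17.cnt = 21  [d.fin + 26]
35. n15.val = false  [A.cnt > 21]
36. n15.off = 4  [A.cnt + A.val - 9]
37. n21.fin = -3  [terminal]
38. n14.val = 7  [(if S.val then S.off else d.fin) + 10]
39. n14.cnt = 0  [S.off - 4]
40. n0.val = true  [S.fin == true]
41. n0.off = 22  [A.cnt * 3 + 22]

30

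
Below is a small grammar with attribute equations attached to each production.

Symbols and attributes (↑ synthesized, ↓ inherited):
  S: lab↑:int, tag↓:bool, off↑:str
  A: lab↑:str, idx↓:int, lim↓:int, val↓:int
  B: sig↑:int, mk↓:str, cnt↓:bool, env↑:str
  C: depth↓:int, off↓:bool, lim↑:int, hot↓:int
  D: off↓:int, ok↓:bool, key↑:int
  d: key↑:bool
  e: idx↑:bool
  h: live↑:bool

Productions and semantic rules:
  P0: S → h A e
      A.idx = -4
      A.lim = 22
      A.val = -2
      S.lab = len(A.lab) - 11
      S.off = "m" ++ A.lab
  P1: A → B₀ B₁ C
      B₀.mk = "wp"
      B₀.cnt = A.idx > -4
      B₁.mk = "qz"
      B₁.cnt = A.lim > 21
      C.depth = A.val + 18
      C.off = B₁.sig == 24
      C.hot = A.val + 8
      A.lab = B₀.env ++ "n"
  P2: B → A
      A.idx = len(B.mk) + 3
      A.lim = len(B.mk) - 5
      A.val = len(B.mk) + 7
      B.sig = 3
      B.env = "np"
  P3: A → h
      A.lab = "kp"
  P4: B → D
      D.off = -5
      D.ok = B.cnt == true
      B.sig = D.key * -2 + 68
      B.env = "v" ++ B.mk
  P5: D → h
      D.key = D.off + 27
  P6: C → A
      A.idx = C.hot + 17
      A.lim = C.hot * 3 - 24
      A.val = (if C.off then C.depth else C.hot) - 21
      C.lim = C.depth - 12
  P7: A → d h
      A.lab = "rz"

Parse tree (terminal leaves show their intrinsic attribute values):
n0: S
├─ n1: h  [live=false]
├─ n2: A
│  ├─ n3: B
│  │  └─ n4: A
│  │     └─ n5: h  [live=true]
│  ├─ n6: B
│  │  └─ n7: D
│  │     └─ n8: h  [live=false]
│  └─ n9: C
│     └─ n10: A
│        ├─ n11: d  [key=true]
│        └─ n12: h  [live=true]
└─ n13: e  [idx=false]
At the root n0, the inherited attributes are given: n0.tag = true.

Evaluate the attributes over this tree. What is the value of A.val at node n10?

1. n0.tag = true  [given at root]
2. n1.live = false  [terminal]
3. n2.idx = -4  [-4]
4. n2.lim = 22  [22]
5. n2.val = -2  [-2]
6. n3.mk = "wp"  ["wp"]
7. n3.cnt = false  [A.idx > -4]
8. n4.idx = 5  [len(B.mk) + 3]
9. n4.lim = -3  [len(B.mk) - 5]
10. n4.val = 9  [len(B.mk) + 7]
11. n5.live = true  [terminal]
12. n4.lab = "kp"  ["kp"]
13. n3.sig = 3  [3]
14. n3.env = "np"  ["np"]
15. n6.mk = "qz"  ["qz"]
16. n6.cnt = true  [A.lim > 21]
17. n7.off = -5  [-5]
18. n7.ok = true  [B.cnt == true]
19. n8.live = false  [terminal]
20. n7.key = 22  [D.off + 27]
21. n6.sig = 24  [D.key * -2 + 68]
22. n6.env = "vqz"  ["v" ++ B.mk]
23. n9.depth = 16  [A.val + 18]
24. n9.off = true  [B₁.sig == 24]
25. n9.hot = 6  [A.val + 8]
26. n10.idx = 23  [C.hot + 17]
27. n10.lim = -6  [C.hot * 3 - 24]
28. n10.val = -5  [(if C.off then C.depth else C.hot) - 21]
29. n11.key = true  [terminal]
30. n12.live = true  [terminal]
31. n10.lab = "rz"  ["rz"]
32. n9.lim = 4  [C.depth - 12]
33. n2.lab = "npn"  [B₀.env ++ "n"]
34. n13.idx = false  [terminal]
35. n0.lab = -8  [len(A.lab) - 11]
36. n0.off = "mnpn"  ["m" ++ A.lab]

-5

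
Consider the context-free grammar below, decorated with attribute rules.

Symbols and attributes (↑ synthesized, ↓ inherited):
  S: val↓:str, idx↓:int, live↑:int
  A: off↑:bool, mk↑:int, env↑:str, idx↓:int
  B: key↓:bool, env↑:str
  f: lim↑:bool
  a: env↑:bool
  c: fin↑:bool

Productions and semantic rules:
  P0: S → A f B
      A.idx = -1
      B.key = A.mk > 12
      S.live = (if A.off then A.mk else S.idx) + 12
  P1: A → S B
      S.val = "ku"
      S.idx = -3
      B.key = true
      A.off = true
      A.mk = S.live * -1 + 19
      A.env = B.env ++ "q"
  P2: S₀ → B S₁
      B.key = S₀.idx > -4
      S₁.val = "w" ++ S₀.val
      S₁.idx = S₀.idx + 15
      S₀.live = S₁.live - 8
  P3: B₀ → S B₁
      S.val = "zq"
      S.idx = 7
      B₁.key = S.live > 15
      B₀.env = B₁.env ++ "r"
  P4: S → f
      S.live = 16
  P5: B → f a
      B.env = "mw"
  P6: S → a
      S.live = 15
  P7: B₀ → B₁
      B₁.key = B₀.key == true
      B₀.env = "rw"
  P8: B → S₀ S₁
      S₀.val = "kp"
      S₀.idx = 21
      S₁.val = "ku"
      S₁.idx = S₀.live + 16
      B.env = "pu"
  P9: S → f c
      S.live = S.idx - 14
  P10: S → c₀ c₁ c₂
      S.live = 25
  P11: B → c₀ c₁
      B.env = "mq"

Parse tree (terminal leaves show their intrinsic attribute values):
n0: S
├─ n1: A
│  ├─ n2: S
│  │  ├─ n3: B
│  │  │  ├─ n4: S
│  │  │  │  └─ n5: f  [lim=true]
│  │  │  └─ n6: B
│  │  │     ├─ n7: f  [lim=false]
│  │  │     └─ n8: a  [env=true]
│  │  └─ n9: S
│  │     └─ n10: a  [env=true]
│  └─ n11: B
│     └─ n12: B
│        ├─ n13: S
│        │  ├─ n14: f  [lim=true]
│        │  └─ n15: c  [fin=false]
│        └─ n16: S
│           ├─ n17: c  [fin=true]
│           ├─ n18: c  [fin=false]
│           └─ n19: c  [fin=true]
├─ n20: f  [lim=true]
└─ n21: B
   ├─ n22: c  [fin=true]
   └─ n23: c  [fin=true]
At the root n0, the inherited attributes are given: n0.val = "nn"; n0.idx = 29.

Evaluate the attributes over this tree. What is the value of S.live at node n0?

24

1. n0.val = "nn"  [given at root]
2. n0.idx = 29  [given at root]
3. n1.idx = -1  [-1]
4. n2.val = "ku"  ["ku"]
5. n2.idx = -3  [-3]
6. n3.key = true  [S₀.idx > -4]
7. n4.val = "zq"  ["zq"]
8. n4.idx = 7  [7]
9. n5.lim = true  [terminal]
10. n4.live = 16  [16]
11. n6.key = true  [S.live > 15]
12. n7.lim = false  [terminal]
13. n8.env = true  [terminal]
14. n6.env = "mw"  ["mw"]
15. n3.env = "mwr"  [B₁.env ++ "r"]
16. n9.val = "wku"  ["w" ++ S₀.val]
17. n9.idx = 12  [S₀.idx + 15]
18. n10.env = true  [terminal]
19. n9.live = 15  [15]
20. n2.live = 7  [S₁.live - 8]
21. n11.key = true  [true]
22. n12.key = true  [B₀.key == true]
23. n13.val = "kp"  ["kp"]
24. n13.idx = 21  [21]
25. n14.lim = true  [terminal]
26. n15.fin = false  [terminal]
27. n13.live = 7  [S.idx - 14]
28. n16.val = "ku"  ["ku"]
29. n16.idx = 23  [S₀.live + 16]
30. n17.fin = true  [terminal]
31. n18.fin = false  [terminal]
32. n19.fin = true  [terminal]
33. n16.live = 25  [25]
34. n12.env = "pu"  ["pu"]
35. n11.env = "rw"  ["rw"]
36. n1.off = true  [true]
37. n1.mk = 12  [S.live * -1 + 19]
38. n1.env = "rwq"  [B.env ++ "q"]
39. n20.lim = true  [terminal]
40. n21.key = false  [A.mk > 12]
41. n22.fin = true  [terminal]
42. n23.fin = true  [terminal]
43. n21.env = "mq"  ["mq"]
44. n0.live = 24  [(if A.off then A.mk else S.idx) + 12]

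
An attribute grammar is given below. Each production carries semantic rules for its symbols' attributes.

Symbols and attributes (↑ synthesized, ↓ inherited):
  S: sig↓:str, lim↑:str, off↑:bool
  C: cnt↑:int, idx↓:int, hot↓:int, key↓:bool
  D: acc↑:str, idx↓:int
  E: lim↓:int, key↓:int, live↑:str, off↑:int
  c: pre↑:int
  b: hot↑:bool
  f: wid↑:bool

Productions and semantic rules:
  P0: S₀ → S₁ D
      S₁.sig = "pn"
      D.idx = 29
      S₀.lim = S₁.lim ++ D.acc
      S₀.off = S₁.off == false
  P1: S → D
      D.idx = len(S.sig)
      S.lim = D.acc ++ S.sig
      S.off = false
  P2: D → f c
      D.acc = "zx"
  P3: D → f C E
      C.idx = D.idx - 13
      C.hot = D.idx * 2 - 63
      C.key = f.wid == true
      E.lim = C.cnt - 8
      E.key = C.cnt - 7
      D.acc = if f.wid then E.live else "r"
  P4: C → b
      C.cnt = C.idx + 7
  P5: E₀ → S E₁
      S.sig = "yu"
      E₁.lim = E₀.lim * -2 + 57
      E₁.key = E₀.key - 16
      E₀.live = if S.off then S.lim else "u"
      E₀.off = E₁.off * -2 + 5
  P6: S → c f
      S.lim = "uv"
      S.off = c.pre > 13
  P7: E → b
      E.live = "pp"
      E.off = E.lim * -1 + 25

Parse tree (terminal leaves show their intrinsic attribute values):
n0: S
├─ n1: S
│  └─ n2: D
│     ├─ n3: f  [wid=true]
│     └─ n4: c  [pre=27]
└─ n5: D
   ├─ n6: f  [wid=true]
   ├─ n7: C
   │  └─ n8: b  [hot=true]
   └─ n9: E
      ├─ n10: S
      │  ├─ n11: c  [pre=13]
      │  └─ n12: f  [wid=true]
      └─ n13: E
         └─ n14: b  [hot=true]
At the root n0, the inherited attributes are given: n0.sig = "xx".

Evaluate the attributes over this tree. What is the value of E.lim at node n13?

27

1. n0.sig = "xx"  [given at root]
2. n1.sig = "pn"  ["pn"]
3. n2.idx = 2  [len(S.sig)]
4. n3.wid = true  [terminal]
5. n4.pre = 27  [terminal]
6. n2.acc = "zx"  ["zx"]
7. n1.lim = "zxpn"  [D.acc ++ S.sig]
8. n1.off = false  [false]
9. n5.idx = 29  [29]
10. n6.wid = true  [terminal]
11. n7.idx = 16  [D.idx - 13]
12. n7.hot = -5  [D.idx * 2 - 63]
13. n7.key = true  [f.wid == true]
14. n8.hot = true  [terminal]
15. n7.cnt = 23  [C.idx + 7]
16. n9.lim = 15  [C.cnt - 8]
17. n9.key = 16  [C.cnt - 7]
18. n10.sig = "yu"  ["yu"]
19. n11.pre = 13  [terminal]
20. n12.wid = true  [terminal]
21. n10.lim = "uv"  ["uv"]
22. n10.off = false  [c.pre > 13]
23. n13.lim = 27  [E₀.lim * -2 + 57]
24. n13.key = 0  [E₀.key - 16]
25. n14.hot = true  [terminal]
26. n13.live = "pp"  ["pp"]
27. n13.off = -2  [E.lim * -1 + 25]
28. n9.live = "u"  [if S.off then S.lim else "u"]
29. n9.off = 9  [E₁.off * -2 + 5]
30. n5.acc = "u"  [if f.wid then E.live else "r"]
31. n0.lim = "zxpnu"  [S₁.lim ++ D.acc]
32. n0.off = true  [S₁.off == false]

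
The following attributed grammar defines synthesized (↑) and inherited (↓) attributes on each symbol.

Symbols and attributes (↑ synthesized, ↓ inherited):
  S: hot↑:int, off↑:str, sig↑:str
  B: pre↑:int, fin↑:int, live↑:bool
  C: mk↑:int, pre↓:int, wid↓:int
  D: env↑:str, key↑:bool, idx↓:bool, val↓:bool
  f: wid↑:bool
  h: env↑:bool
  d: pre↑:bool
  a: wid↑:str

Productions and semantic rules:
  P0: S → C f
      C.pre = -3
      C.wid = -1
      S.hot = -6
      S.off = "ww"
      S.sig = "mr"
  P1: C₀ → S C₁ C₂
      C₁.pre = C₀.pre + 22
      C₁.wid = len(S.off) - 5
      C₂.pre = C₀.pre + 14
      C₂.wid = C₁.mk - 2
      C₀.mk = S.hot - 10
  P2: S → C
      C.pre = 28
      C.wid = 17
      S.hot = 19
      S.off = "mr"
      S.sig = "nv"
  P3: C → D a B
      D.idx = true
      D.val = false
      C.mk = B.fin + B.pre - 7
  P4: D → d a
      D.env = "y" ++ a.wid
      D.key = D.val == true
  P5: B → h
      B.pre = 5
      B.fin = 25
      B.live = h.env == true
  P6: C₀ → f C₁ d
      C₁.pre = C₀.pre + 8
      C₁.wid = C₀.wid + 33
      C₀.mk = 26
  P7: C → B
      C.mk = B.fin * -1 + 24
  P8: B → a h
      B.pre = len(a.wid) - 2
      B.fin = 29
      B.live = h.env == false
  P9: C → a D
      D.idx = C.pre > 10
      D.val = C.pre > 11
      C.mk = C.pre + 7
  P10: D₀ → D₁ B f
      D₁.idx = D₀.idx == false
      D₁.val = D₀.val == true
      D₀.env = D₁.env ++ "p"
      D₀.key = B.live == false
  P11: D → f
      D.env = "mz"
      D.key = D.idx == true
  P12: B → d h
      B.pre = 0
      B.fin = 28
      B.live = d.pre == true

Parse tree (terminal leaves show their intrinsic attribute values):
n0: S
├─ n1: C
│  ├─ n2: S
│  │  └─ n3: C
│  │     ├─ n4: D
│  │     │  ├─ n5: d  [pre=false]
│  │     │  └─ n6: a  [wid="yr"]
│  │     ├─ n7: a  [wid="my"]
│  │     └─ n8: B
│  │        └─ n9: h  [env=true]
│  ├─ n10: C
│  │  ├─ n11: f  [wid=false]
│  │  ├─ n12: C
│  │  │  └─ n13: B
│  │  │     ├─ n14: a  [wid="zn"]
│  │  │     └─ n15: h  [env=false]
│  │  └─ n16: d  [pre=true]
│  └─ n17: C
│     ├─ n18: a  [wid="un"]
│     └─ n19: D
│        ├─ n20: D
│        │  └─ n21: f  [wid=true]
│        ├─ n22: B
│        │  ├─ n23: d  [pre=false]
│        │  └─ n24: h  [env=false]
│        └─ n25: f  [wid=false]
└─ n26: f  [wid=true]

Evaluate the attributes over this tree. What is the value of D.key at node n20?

1. n1.pre = -3  [-3]
2. n1.wid = -1  [-1]
3. n3.pre = 28  [28]
4. n3.wid = 17  [17]
5. n4.idx = true  [true]
6. n4.val = false  [false]
7. n5.pre = false  [terminal]
8. n6.wid = "yr"  [terminal]
9. n4.env = "yyr"  ["y" ++ a.wid]
10. n4.key = false  [D.val == true]
11. n7.wid = "my"  [terminal]
12. n9.env = true  [terminal]
13. n8.pre = 5  [5]
14. n8.fin = 25  [25]
15. n8.live = true  [h.env == true]
16. n3.mk = 23  [B.fin + B.pre - 7]
17. n2.hot = 19  [19]
18. n2.off = "mr"  ["mr"]
19. n2.sig = "nv"  ["nv"]
20. n10.pre = 19  [C₀.pre + 22]
21. n10.wid = -3  [len(S.off) - 5]
22. n11.wid = false  [terminal]
23. n12.pre = 27  [C₀.pre + 8]
24. n12.wid = 30  [C₀.wid + 33]
25. n14.wid = "zn"  [terminal]
26. n15.env = false  [terminal]
27. n13.pre = 0  [len(a.wid) - 2]
28. n13.fin = 29  [29]
29. n13.live = true  [h.env == false]
30. n12.mk = -5  [B.fin * -1 + 24]
31. n16.pre = true  [terminal]
32. n10.mk = 26  [26]
33. n17.pre = 11  [C₀.pre + 14]
34. n17.wid = 24  [C₁.mk - 2]
35. n18.wid = "un"  [terminal]
36. n19.idx = true  [C.pre > 10]
37. n19.val = false  [C.pre > 11]
38. n20.idx = false  [D₀.idx == false]
39. n20.val = false  [D₀.val == true]
40. n21.wid = true  [terminal]
41. n20.env = "mz"  ["mz"]
42. n20.key = false  [D.idx == true]
43. n23.pre = false  [terminal]
44. n24.env = false  [terminal]
45. n22.pre = 0  [0]
46. n22.fin = 28  [28]
47. n22.live = false  [d.pre == true]
48. n25.wid = false  [terminal]
49. n19.env = "mzp"  [D₁.env ++ "p"]
50. n19.key = true  [B.live == false]
51. n17.mk = 18  [C.pre + 7]
52. n1.mk = 9  [S.hot - 10]
53. n26.wid = true  [terminal]
54. n0.hot = -6  [-6]
55. n0.off = "ww"  ["ww"]
56. n0.sig = "mr"  ["mr"]

false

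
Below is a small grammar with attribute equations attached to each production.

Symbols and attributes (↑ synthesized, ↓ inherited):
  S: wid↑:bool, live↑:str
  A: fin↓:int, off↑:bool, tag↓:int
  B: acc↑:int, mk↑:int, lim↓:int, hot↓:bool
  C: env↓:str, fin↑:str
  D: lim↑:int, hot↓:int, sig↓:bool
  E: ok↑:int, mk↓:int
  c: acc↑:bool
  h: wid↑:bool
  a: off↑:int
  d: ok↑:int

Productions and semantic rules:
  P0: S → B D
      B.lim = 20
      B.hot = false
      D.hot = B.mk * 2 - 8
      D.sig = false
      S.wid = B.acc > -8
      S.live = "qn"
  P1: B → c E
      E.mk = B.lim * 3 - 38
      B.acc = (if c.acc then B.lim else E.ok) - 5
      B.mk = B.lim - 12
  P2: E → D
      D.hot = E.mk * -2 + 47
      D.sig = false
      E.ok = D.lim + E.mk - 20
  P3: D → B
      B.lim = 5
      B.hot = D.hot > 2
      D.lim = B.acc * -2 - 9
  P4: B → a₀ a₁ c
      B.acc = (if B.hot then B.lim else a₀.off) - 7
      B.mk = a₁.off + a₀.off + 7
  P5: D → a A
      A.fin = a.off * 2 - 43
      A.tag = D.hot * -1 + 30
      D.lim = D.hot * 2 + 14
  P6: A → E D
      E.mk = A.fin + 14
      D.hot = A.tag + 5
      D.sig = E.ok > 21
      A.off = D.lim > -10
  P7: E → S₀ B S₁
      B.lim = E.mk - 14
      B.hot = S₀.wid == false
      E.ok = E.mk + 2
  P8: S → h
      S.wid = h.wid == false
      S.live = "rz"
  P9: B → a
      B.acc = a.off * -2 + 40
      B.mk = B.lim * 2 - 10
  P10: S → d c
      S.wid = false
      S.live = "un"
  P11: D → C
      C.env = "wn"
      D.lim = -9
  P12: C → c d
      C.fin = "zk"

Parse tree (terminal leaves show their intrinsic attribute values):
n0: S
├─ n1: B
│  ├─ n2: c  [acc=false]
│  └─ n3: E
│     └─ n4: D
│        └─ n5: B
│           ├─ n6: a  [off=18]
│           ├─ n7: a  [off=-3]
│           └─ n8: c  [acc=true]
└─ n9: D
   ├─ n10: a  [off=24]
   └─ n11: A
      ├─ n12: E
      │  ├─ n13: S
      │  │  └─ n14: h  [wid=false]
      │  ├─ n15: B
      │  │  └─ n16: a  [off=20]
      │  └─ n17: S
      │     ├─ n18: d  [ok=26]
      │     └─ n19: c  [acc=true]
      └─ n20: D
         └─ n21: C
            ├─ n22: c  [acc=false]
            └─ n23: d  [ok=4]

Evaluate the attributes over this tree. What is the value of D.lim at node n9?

30

1. n1.lim = 20  [20]
2. n1.hot = false  [false]
3. n2.acc = false  [terminal]
4. n3.mk = 22  [B.lim * 3 - 38]
5. n4.hot = 3  [E.mk * -2 + 47]
6. n4.sig = false  [false]
7. n5.lim = 5  [5]
8. n5.hot = true  [D.hot > 2]
9. n6.off = 18  [terminal]
10. n7.off = -3  [terminal]
11. n8.acc = true  [terminal]
12. n5.acc = -2  [(if B.hot then B.lim else a₀.off) - 7]
13. n5.mk = 22  [a₁.off + a₀.off + 7]
14. n4.lim = -5  [B.acc * -2 - 9]
15. n3.ok = -3  [D.lim + E.mk - 20]
16. n1.acc = -8  [(if c.acc then B.lim else E.ok) - 5]
17. n1.mk = 8  [B.lim - 12]
18. n9.hot = 8  [B.mk * 2 - 8]
19. n9.sig = false  [false]
20. n10.off = 24  [terminal]
21. n11.fin = 5  [a.off * 2 - 43]
22. n11.tag = 22  [D.hot * -1 + 30]
23. n12.mk = 19  [A.fin + 14]
24. n14.wid = false  [terminal]
25. n13.wid = true  [h.wid == false]
26. n13.live = "rz"  ["rz"]
27. n15.lim = 5  [E.mk - 14]
28. n15.hot = false  [S₀.wid == false]
29. n16.off = 20  [terminal]
30. n15.acc = 0  [a.off * -2 + 40]
31. n15.mk = 0  [B.lim * 2 - 10]
32. n18.ok = 26  [terminal]
33. n19.acc = true  [terminal]
34. n17.wid = false  [false]
35. n17.live = "un"  ["un"]
36. n12.ok = 21  [E.mk + 2]
37. n20.hot = 27  [A.tag + 5]
38. n20.sig = false  [E.ok > 21]
39. n21.env = "wn"  ["wn"]
40. n22.acc = false  [terminal]
41. n23.ok = 4  [terminal]
42. n21.fin = "zk"  ["zk"]
43. n20.lim = -9  [-9]
44. n11.off = true  [D.lim > -10]
45. n9.lim = 30  [D.hot * 2 + 14]
46. n0.wid = false  [B.acc > -8]
47. n0.live = "qn"  ["qn"]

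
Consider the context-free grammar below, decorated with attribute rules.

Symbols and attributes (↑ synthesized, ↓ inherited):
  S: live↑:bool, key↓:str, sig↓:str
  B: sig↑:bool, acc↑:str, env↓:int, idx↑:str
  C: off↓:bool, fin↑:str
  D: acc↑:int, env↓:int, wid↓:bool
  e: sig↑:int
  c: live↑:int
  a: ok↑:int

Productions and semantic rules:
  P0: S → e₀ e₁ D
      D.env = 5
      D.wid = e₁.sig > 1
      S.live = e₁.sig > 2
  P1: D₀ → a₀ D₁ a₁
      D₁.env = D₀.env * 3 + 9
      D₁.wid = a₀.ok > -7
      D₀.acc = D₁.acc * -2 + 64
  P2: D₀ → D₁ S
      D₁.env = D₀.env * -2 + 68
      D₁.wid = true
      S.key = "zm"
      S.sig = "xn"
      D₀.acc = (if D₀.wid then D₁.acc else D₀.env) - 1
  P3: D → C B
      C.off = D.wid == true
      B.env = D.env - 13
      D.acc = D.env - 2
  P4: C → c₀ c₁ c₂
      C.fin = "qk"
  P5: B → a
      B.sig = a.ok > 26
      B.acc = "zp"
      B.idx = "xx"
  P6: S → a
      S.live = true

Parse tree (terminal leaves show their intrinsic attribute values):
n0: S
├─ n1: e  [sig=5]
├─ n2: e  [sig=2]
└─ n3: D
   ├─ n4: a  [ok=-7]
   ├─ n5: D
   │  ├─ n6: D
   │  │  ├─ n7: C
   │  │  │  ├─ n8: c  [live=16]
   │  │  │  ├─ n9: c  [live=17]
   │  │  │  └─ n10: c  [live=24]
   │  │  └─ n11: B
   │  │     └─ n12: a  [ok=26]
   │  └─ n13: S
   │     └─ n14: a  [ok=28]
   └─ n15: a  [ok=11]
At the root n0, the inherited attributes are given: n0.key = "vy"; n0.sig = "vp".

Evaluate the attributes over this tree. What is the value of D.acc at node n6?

1. n0.key = "vy"  [given at root]
2. n0.sig = "vp"  [given at root]
3. n1.sig = 5  [terminal]
4. n2.sig = 2  [terminal]
5. n3.env = 5  [5]
6. n3.wid = true  [e₁.sig > 1]
7. n4.ok = -7  [terminal]
8. n5.env = 24  [D₀.env * 3 + 9]
9. n5.wid = false  [a₀.ok > -7]
10. n6.env = 20  [D₀.env * -2 + 68]
11. n6.wid = true  [true]
12. n7.off = true  [D.wid == true]
13. n8.live = 16  [terminal]
14. n9.live = 17  [terminal]
15. n10.live = 24  [terminal]
16. n7.fin = "qk"  ["qk"]
17. n11.env = 7  [D.env - 13]
18. n12.ok = 26  [terminal]
19. n11.sig = false  [a.ok > 26]
20. n11.acc = "zp"  ["zp"]
21. n11.idx = "xx"  ["xx"]
22. n6.acc = 18  [D.env - 2]
23. n13.key = "zm"  ["zm"]
24. n13.sig = "xn"  ["xn"]
25. n14.ok = 28  [terminal]
26. n13.live = true  [true]
27. n5.acc = 23  [(if D₀.wid then D₁.acc else D₀.env) - 1]
28. n15.ok = 11  [terminal]
29. n3.acc = 18  [D₁.acc * -2 + 64]
30. n0.live = false  [e₁.sig > 2]

18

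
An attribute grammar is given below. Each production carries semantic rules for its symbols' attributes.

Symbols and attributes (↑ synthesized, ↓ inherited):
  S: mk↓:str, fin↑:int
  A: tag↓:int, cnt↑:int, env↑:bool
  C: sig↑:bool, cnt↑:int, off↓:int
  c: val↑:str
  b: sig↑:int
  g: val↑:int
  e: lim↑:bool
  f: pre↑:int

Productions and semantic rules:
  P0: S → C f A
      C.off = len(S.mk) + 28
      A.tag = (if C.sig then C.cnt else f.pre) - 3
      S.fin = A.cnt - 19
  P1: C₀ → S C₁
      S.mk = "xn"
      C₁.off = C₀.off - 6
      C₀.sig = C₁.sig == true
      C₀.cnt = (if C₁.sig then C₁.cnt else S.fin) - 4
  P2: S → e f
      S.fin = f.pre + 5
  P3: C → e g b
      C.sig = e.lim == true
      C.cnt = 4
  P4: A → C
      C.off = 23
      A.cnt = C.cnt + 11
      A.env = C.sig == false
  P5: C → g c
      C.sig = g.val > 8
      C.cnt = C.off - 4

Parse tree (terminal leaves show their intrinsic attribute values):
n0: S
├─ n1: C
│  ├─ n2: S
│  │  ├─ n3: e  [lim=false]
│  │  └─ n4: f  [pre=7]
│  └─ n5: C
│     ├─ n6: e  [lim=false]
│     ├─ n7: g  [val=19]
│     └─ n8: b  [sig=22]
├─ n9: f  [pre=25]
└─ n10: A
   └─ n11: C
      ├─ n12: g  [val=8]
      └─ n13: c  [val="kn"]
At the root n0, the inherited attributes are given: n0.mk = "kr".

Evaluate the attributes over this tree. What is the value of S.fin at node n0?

11

1. n0.mk = "kr"  [given at root]
2. n1.off = 30  [len(S.mk) + 28]
3. n2.mk = "xn"  ["xn"]
4. n3.lim = false  [terminal]
5. n4.pre = 7  [terminal]
6. n2.fin = 12  [f.pre + 5]
7. n5.off = 24  [C₀.off - 6]
8. n6.lim = false  [terminal]
9. n7.val = 19  [terminal]
10. n8.sig = 22  [terminal]
11. n5.sig = false  [e.lim == true]
12. n5.cnt = 4  [4]
13. n1.sig = false  [C₁.sig == true]
14. n1.cnt = 8  [(if C₁.sig then C₁.cnt else S.fin) - 4]
15. n9.pre = 25  [terminal]
16. n10.tag = 22  [(if C.sig then C.cnt else f.pre) - 3]
17. n11.off = 23  [23]
18. n12.val = 8  [terminal]
19. n13.val = "kn"  [terminal]
20. n11.sig = false  [g.val > 8]
21. n11.cnt = 19  [C.off - 4]
22. n10.cnt = 30  [C.cnt + 11]
23. n10.env = true  [C.sig == false]
24. n0.fin = 11  [A.cnt - 19]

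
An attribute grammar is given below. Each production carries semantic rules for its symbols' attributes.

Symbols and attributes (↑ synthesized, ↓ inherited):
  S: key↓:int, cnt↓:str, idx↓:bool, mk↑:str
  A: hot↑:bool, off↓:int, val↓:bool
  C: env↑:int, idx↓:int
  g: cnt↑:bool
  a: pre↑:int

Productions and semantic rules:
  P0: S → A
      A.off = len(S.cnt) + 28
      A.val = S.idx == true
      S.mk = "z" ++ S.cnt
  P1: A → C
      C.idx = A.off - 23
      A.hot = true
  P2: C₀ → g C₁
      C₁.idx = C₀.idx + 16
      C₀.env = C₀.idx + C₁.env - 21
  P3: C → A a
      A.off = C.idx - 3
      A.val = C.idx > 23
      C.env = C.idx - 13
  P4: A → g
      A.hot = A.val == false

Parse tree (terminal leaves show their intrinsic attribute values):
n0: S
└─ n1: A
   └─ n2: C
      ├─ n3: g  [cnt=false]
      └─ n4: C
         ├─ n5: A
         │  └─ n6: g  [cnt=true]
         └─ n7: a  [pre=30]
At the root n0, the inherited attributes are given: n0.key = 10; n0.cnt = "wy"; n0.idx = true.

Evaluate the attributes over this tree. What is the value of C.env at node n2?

-4

1. n0.key = 10  [given at root]
2. n0.cnt = "wy"  [given at root]
3. n0.idx = true  [given at root]
4. n1.off = 30  [len(S.cnt) + 28]
5. n1.val = true  [S.idx == true]
6. n2.idx = 7  [A.off - 23]
7. n3.cnt = false  [terminal]
8. n4.idx = 23  [C₀.idx + 16]
9. n5.off = 20  [C.idx - 3]
10. n5.val = false  [C.idx > 23]
11. n6.cnt = true  [terminal]
12. n5.hot = true  [A.val == false]
13. n7.pre = 30  [terminal]
14. n4.env = 10  [C.idx - 13]
15. n2.env = -4  [C₀.idx + C₁.env - 21]
16. n1.hot = true  [true]
17. n0.mk = "zwy"  ["z" ++ S.cnt]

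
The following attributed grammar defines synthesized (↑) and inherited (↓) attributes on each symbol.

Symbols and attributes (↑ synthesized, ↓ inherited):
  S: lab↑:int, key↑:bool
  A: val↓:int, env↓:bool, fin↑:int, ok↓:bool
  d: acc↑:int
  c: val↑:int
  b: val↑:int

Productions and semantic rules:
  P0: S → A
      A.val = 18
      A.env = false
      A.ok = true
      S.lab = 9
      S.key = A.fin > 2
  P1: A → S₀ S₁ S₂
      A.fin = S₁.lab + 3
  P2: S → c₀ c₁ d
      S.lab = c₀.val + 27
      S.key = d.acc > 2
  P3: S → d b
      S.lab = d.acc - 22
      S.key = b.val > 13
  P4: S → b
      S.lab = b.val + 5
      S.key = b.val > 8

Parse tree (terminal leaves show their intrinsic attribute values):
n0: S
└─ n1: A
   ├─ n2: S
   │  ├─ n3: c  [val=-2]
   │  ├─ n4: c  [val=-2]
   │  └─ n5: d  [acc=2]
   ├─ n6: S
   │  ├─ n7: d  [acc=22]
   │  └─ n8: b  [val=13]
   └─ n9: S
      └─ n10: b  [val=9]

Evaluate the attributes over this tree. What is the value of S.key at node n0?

1. n1.val = 18  [18]
2. n1.env = false  [false]
3. n1.ok = true  [true]
4. n3.val = -2  [terminal]
5. n4.val = -2  [terminal]
6. n5.acc = 2  [terminal]
7. n2.lab = 25  [c₀.val + 27]
8. n2.key = false  [d.acc > 2]
9. n7.acc = 22  [terminal]
10. n8.val = 13  [terminal]
11. n6.lab = 0  [d.acc - 22]
12. n6.key = false  [b.val > 13]
13. n10.val = 9  [terminal]
14. n9.lab = 14  [b.val + 5]
15. n9.key = true  [b.val > 8]
16. n1.fin = 3  [S₁.lab + 3]
17. n0.lab = 9  [9]
18. n0.key = true  [A.fin > 2]

true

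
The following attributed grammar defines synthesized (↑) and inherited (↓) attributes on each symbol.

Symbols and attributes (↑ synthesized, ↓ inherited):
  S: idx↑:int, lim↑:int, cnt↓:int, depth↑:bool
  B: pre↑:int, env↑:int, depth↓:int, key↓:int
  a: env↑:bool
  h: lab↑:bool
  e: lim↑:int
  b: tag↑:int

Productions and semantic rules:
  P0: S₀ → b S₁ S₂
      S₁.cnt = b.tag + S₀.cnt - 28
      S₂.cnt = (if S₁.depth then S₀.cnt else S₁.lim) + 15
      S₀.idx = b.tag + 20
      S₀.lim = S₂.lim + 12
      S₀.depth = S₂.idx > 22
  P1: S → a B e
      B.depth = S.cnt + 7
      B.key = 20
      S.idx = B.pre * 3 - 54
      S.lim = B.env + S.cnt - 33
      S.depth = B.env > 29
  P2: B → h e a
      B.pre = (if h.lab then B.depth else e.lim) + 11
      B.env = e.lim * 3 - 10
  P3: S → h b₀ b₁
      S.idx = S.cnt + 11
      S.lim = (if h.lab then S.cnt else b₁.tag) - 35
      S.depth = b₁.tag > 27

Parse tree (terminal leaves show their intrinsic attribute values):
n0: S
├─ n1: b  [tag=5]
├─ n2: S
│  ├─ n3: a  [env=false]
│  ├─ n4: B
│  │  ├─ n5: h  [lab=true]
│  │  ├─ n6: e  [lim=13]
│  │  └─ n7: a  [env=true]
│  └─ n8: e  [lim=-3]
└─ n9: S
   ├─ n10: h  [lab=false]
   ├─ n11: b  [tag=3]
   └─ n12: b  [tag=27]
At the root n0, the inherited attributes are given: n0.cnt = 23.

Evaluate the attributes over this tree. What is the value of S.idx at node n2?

0

1. n0.cnt = 23  [given at root]
2. n1.tag = 5  [terminal]
3. n2.cnt = 0  [b.tag + S₀.cnt - 28]
4. n3.env = false  [terminal]
5. n4.depth = 7  [S.cnt + 7]
6. n4.key = 20  [20]
7. n5.lab = true  [terminal]
8. n6.lim = 13  [terminal]
9. n7.env = true  [terminal]
10. n4.pre = 18  [(if h.lab then B.depth else e.lim) + 11]
11. n4.env = 29  [e.lim * 3 - 10]
12. n8.lim = -3  [terminal]
13. n2.idx = 0  [B.pre * 3 - 54]
14. n2.lim = -4  [B.env + S.cnt - 33]
15. n2.depth = false  [B.env > 29]
16. n9.cnt = 11  [(if S₁.depth then S₀.cnt else S₁.lim) + 15]
17. n10.lab = false  [terminal]
18. n11.tag = 3  [terminal]
19. n12.tag = 27  [terminal]
20. n9.idx = 22  [S.cnt + 11]
21. n9.lim = -8  [(if h.lab then S.cnt else b₁.tag) - 35]
22. n9.depth = false  [b₁.tag > 27]
23. n0.idx = 25  [b.tag + 20]
24. n0.lim = 4  [S₂.lim + 12]
25. n0.depth = false  [S₂.idx > 22]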